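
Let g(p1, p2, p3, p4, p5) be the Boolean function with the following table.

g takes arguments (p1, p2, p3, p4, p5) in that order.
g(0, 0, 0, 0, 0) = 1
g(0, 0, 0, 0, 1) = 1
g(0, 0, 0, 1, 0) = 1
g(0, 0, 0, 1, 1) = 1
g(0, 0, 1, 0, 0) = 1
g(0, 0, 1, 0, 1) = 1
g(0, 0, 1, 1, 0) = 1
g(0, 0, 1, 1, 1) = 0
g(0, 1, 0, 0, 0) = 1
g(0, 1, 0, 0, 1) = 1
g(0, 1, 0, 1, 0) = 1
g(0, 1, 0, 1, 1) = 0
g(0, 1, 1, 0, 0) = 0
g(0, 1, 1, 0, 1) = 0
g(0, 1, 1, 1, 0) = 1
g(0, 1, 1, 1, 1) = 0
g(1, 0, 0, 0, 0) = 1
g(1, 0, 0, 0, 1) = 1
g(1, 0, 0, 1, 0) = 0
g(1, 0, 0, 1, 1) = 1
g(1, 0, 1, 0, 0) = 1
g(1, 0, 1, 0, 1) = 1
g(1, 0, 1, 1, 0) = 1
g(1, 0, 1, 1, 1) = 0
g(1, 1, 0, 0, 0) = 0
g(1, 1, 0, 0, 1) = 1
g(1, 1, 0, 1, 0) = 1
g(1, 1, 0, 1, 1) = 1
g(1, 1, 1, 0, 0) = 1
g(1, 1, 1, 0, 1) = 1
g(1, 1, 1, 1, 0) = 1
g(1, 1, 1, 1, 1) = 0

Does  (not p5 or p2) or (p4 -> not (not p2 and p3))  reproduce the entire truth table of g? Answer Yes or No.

Check the formula against g row by row:
  p1=0, p2=0, p3=0, p4=0, p5=0: formula gives 1, g = 1 ✓
  p1=0, p2=0, p3=0, p4=0, p5=1: formula gives 1, g = 1 ✓
  p1=0, p2=0, p3=0, p4=1, p5=0: formula gives 1, g = 1 ✓
  p1=0, p2=0, p3=0, p4=1, p5=1: formula gives 1, g = 1 ✓
  …
  p1=0, p2=1, p3=0, p4=1, p5=1: formula gives 1, but g = 0 ✗
Since they disagree at (0,1,0,1,1), the expression is not a correct formula for g.

No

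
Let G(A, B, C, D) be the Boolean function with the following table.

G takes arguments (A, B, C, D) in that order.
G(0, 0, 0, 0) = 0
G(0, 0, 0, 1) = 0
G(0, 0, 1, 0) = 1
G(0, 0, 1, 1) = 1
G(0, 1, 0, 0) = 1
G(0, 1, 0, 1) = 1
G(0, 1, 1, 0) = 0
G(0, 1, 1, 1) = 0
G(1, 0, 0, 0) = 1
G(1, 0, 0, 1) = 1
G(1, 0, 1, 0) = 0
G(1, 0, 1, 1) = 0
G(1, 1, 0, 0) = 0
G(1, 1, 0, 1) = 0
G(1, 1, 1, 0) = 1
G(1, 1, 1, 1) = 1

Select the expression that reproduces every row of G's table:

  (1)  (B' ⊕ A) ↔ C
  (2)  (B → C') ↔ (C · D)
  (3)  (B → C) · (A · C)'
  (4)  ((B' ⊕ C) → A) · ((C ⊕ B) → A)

(2): at (0,0,1,0) it gives 0, but G = 1 — eliminated.
(3): at (0,0,0,0) it gives 1, but G = 0 — eliminated.
(4): at (0,0,1,0) it gives 0, but G = 1 — eliminated.
Only (1) survives; checking it on all 16 rows confirms it matches G.

1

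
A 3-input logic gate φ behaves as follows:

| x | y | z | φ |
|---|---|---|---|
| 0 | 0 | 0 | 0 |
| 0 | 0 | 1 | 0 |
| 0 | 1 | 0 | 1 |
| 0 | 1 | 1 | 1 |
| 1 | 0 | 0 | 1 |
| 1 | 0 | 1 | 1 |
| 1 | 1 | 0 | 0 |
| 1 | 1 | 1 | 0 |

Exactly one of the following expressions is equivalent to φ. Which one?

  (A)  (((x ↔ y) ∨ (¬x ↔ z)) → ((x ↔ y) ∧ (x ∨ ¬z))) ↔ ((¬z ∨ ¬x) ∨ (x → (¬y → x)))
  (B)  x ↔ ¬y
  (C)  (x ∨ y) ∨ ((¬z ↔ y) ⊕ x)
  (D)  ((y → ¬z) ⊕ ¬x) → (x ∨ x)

B

(A): at (0,0,0) it gives 1, but φ = 0 — eliminated.
(C): at (0,0,1) it gives 1, but φ = 0 — eliminated.
(D): at (0,0,0) it gives 1, but φ = 0 — eliminated.
Only (B) survives; checking it on all 8 rows confirms it matches φ.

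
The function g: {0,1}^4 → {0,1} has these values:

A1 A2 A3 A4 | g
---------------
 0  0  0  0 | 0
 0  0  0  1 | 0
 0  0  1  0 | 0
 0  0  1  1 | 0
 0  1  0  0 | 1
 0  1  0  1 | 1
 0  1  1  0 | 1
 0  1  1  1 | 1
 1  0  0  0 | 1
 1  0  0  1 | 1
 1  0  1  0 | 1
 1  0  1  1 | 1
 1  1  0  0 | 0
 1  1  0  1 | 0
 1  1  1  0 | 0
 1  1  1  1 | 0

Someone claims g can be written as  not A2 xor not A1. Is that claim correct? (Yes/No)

Check the formula against g row by row:
  A1=0, A2=0, A3=0, A4=0: formula gives 0, g = 0 ✓
  A1=0, A2=0, A3=0, A4=1: formula gives 0, g = 0 ✓
  A1=0, A2=0, A3=1, A4=0: formula gives 0, g = 0 ✓
  A1=0, A2=0, A3=1, A4=1: formula gives 0, g = 0 ✓
  … (the remaining 12 rows also agree.)
All 16 rows match — the expression computes g exactly.

Yes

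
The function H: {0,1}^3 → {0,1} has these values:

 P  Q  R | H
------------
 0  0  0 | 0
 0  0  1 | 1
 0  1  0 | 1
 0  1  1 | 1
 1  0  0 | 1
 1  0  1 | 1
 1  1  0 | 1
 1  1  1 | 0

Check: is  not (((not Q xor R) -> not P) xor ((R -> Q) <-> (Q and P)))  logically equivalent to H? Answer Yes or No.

Check the formula against H row by row:
  P=0, Q=0, R=0: formula gives 0, H = 0 ✓
  P=0, Q=0, R=1: formula gives 1, H = 1 ✓
  P=0, Q=1, R=0: formula gives 0, but H = 1 ✗
Row (0,1,0) is a counterexample, so the formula is not equivalent to H.

No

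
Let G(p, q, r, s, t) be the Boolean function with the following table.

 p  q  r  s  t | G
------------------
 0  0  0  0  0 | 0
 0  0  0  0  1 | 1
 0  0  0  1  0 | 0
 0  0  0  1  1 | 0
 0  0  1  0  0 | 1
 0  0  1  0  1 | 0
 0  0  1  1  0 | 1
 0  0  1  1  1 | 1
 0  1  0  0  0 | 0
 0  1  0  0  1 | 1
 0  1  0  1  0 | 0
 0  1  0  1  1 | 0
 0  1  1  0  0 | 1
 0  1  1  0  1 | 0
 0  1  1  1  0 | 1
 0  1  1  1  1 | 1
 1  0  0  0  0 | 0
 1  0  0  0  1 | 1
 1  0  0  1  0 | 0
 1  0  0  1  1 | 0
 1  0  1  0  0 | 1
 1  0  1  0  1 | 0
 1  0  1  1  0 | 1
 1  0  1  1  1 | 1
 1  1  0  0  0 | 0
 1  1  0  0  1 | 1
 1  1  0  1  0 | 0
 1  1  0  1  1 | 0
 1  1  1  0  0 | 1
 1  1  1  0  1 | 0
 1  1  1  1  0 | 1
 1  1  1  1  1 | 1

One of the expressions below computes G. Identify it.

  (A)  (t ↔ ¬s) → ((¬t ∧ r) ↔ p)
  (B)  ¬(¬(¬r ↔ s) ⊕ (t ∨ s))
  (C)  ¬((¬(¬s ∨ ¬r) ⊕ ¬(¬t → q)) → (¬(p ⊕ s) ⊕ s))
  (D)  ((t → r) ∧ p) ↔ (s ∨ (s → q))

B

(A): at (0,0,0,0,0) it gives 1, but G = 0 — eliminated.
(C): at (0,0,0,0,1) it gives 0, but G = 1 — eliminated.
(D): at (0,0,0,0,1) it gives 0, but G = 1 — eliminated.
(B) is the remaining candidate, and it agrees with G on all 32 inputs.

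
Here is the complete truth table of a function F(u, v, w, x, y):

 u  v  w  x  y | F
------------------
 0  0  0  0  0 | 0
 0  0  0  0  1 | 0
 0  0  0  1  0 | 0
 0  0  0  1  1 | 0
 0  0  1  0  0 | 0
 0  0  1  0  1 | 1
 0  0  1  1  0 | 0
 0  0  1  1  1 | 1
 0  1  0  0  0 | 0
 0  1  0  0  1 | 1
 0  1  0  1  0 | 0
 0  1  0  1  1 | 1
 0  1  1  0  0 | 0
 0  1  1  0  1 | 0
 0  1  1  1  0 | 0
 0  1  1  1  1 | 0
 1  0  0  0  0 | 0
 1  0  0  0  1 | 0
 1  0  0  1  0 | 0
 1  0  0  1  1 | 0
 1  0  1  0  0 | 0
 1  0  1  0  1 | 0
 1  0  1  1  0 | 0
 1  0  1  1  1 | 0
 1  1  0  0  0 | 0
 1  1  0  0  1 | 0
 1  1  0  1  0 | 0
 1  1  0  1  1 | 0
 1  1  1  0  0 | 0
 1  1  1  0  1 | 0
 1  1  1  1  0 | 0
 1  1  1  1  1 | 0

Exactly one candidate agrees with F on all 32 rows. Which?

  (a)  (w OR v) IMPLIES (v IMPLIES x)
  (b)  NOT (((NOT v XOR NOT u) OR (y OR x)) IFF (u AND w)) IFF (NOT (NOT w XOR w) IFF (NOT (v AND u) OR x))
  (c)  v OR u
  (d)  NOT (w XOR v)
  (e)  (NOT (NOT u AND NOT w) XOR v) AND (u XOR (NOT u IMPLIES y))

(a): at (0,0,0,0,0) it gives 1, but F = 0 — eliminated.
(b): at (0,0,0,0,0) it gives 1, but F = 0 — eliminated.
(c): at (0,0,1,0,1) it gives 0, but F = 1 — eliminated.
(d): at (0,0,0,0,0) it gives 1, but F = 0 — eliminated.
That leaves (e). Evaluating it on every row reproduces the table of F exactly.

e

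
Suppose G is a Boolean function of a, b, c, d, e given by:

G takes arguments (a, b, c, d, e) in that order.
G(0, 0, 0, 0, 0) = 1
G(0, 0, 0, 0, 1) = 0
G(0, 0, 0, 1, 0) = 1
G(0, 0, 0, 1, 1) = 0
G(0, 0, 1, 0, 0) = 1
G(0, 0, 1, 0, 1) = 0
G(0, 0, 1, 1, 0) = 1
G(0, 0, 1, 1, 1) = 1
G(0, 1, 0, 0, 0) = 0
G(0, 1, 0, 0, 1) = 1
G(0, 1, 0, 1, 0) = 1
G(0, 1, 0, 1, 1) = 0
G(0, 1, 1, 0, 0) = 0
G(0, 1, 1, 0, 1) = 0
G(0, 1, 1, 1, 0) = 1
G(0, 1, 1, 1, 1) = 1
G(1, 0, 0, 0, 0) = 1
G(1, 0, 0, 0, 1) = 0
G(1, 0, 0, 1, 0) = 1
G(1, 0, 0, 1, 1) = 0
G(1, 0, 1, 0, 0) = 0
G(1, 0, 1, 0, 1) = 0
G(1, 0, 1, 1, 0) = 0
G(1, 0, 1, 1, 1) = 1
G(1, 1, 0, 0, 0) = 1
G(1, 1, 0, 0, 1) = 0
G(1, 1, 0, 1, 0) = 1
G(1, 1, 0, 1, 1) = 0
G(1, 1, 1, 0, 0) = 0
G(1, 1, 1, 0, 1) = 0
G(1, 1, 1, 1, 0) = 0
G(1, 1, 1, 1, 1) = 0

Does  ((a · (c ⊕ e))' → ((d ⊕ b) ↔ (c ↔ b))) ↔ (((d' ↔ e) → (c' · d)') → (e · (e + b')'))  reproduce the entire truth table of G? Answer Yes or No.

No

Evaluate ((a · (c ⊕ e))' → ((d ⊕ b) ↔ (c ↔ b))) ↔ (((d' ↔ e) → (c' · d)') → (e · (e + b')')) on each row and compare to G:
  a=0, b=0, c=0, d=0, e=0: formula gives 1, G = 1 ✓
  a=0, b=0, c=0, d=0, e=1: formula gives 1, but G = 0 ✗
Since they disagree at (0,0,0,0,1), the expression is not a correct formula for G.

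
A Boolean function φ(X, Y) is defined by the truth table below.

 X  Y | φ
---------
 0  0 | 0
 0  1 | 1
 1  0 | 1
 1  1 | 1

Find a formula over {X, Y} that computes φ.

φ(X, Y) = NOT (NOT X AND NOT Y)

φ is 0 on exactly one input, (0,0), whose minterm is ¬X·¬Y. So φ is the negation of that single conjunction.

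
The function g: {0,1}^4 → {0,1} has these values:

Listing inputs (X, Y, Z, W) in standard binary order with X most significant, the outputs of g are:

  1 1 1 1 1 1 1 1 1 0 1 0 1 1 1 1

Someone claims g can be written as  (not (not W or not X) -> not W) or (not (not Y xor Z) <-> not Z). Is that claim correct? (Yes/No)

Yes

Test each input against both g and the formula:
  X=0, Y=0, Z=0, W=0: formula gives 1, g = 1 ✓
  X=0, Y=0, Z=0, W=1: formula gives 1, g = 1 ✓
  X=0, Y=0, Z=1, W=0: formula gives 1, g = 1 ✓
  X=0, Y=0, Z=1, W=1: formula gives 1, g = 1 ✓
  … (the remaining 12 rows also agree.)
Every row agrees, so the formula is equivalent.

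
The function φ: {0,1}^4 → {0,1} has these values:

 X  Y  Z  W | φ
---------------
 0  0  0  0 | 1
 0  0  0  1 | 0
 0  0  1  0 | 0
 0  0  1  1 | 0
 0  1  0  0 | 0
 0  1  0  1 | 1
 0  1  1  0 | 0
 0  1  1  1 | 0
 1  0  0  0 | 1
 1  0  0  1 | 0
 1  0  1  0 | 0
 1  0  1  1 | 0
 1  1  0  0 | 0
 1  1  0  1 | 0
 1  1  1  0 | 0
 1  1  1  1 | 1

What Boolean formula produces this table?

φ(X, Y, Z, W) = (((((¬X ∧ ¬Y) ∧ ¬Z) ∧ ¬W) ∨ (((¬X ∧ Y) ∧ ¬Z) ∧ W)) ∨ (((X ∧ ¬Y) ∧ ¬Z) ∧ ¬W)) ∨ (((X ∧ Y) ∧ Z) ∧ W)

The 1-rows are (0,0,0,0), (0,1,0,1), (1,0,0,0), (1,1,1,1). Each contributes one minterm — ¬X·¬Y·¬Z·¬W; ¬X·Y·¬Z·W; X·¬Y·¬Z·¬W; X·Y·Z·W — and their disjunction is a sum-of-products form of φ.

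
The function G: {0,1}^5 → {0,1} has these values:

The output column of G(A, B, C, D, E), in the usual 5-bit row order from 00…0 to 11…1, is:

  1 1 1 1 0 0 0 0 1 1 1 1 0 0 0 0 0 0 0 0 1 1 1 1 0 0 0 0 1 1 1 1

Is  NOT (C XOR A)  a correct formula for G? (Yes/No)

Evaluate NOT (C XOR A) on each row and compare to G:
  A=0, B=0, C=0, D=0, E=0: formula gives 1, G = 1 ✓
  A=0, B=0, C=0, D=0, E=1: formula gives 1, G = 1 ✓
  A=0, B=0, C=0, D=1, E=0: formula gives 1, G = 1 ✓
  A=0, B=0, C=0, D=1, E=1: formula gives 1, G = 1 ✓
  …and likewise for the remaining 28 rows.
Every row agrees, so the formula is equivalent.

Yes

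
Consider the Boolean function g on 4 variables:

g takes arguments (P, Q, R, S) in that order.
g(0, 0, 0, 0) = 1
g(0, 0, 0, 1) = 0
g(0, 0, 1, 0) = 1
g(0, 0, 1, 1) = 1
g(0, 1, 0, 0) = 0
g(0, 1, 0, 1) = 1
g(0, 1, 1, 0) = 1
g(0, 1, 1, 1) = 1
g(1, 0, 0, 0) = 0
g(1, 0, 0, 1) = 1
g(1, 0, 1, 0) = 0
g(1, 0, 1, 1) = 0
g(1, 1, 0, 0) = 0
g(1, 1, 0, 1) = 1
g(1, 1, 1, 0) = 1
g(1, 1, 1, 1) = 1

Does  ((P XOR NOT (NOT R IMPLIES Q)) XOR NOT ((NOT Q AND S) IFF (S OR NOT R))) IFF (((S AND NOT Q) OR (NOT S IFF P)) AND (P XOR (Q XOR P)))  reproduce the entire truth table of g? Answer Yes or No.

Evaluate ((P XOR NOT (NOT R IMPLIES Q)) XOR NOT ((NOT Q AND S) IFF (S OR NOT R))) IFF (((S AND NOT Q) OR (NOT S IFF P)) AND (P XOR (Q XOR P))) on each row and compare to g:
  P=0, Q=0, R=0, S=0: formula gives 1, g = 1 ✓
  P=0, Q=0, R=0, S=1: formula gives 0, g = 0 ✓
  P=0, Q=0, R=1, S=0: formula gives 1, g = 1 ✓
  P=0, Q=0, R=1, S=1: formula gives 1, g = 1 ✓
  … (the remaining 12 rows also agree.)
No disagreement on any input; they are logically equivalent.

Yes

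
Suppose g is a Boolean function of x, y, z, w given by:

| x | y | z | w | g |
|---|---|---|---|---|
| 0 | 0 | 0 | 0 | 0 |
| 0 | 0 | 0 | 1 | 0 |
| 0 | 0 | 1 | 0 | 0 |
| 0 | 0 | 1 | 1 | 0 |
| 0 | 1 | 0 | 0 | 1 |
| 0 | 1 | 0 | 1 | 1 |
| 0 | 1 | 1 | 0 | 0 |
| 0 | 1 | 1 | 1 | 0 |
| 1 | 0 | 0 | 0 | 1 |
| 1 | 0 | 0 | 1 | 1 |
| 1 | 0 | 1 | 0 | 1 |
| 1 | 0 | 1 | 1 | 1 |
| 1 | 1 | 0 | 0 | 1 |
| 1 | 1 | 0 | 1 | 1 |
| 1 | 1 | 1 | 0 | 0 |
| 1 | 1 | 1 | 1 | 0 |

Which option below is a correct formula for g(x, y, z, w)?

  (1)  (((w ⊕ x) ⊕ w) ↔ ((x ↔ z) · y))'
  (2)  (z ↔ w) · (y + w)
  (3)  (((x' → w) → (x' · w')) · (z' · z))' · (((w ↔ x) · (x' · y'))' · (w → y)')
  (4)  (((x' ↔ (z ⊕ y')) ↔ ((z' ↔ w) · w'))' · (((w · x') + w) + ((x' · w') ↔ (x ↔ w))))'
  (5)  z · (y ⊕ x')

(2) disagrees with g on (0,0,1,1) (formula → 1, table → 0); rule it out.
(3) disagrees with g on (0,0,0,1) (formula → 1, table → 0); rule it out.
(4) disagrees with g on (0,0,1,1) (formula → 1, table → 0); rule it out.
(5) disagrees with g on (0,0,1,0) (formula → 1, table → 0); rule it out.
Only (1) survives; checking it on all 16 rows confirms it matches g.

1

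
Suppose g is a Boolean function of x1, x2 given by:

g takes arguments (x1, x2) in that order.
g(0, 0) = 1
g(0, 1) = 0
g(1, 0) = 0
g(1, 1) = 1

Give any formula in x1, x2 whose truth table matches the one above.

g(x1, x2) = (x1 ⊕ x2)'

The output is 1 exactly when an even number of inputs are 1 — the complement of 2-way XOR.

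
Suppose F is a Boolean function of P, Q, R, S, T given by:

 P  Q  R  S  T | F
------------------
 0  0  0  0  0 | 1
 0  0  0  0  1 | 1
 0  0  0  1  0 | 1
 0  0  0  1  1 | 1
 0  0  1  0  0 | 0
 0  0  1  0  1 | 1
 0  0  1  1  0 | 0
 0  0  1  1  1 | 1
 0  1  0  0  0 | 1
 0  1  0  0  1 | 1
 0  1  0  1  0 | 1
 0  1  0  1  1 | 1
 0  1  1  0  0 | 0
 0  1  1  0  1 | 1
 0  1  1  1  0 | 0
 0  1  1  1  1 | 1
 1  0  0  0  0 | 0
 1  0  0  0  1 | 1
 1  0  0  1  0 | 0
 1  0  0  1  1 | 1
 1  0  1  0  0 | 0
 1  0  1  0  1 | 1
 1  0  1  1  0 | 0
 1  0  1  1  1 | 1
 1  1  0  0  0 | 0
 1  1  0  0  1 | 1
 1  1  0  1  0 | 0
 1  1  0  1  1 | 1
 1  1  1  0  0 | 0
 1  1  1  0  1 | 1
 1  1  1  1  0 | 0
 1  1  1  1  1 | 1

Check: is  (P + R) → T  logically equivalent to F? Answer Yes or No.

Yes

Evaluate (P + R) → T on each row and compare to F:
  P=0, Q=0, R=0, S=0, T=0: formula gives 1, F = 1 ✓
  P=0, Q=0, R=0, S=0, T=1: formula gives 1, F = 1 ✓
  P=0, Q=0, R=0, S=1, T=0: formula gives 1, F = 1 ✓
  P=0, Q=0, R=0, S=1, T=1: formula gives 1, F = 1 ✓
  … (the remaining 28 rows also agree.)
All 32 rows match — the expression computes F exactly.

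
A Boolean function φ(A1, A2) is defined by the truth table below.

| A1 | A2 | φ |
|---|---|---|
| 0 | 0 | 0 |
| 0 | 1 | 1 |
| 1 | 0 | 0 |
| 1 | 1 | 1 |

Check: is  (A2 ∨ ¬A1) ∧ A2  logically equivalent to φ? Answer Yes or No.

Yes

Test each input against both φ and the formula:
  A1=0, A2=0: formula gives 0, φ = 0 ✓
  A1=0, A2=1: formula gives 1, φ = 1 ✓
  A1=1, A2=0: formula gives 0, φ = 0 ✓
  A1=1, A2=1: formula gives 1, φ = 1 ✓
All 4 rows match — the expression computes φ exactly.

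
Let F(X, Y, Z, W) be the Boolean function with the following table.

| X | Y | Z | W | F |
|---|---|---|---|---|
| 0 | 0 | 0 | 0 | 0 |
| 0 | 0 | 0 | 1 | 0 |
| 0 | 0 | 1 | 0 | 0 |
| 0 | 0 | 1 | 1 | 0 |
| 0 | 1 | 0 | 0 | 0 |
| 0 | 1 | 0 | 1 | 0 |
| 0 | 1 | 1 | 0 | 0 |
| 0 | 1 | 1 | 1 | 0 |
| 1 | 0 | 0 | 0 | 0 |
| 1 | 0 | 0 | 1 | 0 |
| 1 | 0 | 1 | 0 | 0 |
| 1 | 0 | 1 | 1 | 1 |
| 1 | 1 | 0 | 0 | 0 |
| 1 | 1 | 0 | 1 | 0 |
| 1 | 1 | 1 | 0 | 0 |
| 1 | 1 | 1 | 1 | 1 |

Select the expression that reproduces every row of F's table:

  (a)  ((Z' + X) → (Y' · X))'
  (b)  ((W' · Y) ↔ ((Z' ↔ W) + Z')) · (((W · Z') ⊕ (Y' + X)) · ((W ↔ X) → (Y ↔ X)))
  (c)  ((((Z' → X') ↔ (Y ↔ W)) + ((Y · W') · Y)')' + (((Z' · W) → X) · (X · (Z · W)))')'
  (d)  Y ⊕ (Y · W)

c

(a) disagrees with F on (0,0,0,0) (formula → 1, table → 0); rule it out.
(b) disagrees with F on (0,0,1,1) (formula → 1, table → 0); rule it out.
(d) disagrees with F on (0,1,0,0) (formula → 1, table → 0); rule it out.
(c) is the remaining candidate, and it agrees with F on all 16 inputs.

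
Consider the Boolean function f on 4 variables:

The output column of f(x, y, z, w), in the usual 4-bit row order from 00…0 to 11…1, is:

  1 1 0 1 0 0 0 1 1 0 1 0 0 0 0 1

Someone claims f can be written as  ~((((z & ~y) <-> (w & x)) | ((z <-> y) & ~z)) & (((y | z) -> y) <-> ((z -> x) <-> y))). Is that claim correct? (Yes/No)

Check the formula against f row by row:
  x=0, y=0, z=0, w=0: formula gives 1, f = 1 ✓
  x=0, y=0, z=0, w=1: formula gives 1, f = 1 ✓
  x=0, y=0, z=1, w=0: formula gives 1, but f = 0 ✗
Row (0,0,1,0) is a counterexample, so the formula is not equivalent to f.

No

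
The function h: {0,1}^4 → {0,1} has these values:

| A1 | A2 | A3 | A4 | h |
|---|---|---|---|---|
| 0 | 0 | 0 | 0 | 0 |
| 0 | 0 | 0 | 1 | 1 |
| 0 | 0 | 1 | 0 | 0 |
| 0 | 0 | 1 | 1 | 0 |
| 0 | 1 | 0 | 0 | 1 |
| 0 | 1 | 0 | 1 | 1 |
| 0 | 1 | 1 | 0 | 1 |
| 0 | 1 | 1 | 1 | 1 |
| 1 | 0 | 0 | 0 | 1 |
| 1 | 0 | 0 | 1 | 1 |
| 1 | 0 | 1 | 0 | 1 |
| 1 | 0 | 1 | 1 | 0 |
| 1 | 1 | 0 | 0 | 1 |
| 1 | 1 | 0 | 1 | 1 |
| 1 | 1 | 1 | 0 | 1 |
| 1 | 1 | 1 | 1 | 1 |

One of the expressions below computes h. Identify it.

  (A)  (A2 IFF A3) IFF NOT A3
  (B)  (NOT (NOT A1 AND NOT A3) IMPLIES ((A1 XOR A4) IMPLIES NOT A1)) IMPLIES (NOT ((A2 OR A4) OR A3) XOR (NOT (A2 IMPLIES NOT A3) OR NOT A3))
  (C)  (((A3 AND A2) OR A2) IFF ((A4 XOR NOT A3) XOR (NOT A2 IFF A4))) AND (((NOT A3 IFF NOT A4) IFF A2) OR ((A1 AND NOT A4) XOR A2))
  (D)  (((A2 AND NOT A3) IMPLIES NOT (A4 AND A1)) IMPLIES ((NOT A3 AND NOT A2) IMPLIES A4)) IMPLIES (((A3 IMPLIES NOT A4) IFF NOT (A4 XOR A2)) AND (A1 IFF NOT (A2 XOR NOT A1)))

B

(A) disagrees with h on (0,0,0,0) (formula → 1, table → 0); rule it out.
(C) disagrees with h on (0,0,0,1) (formula → 0, table → 1); rule it out.
(D) disagrees with h on (0,0,0,0) (formula → 1, table → 0); rule it out.
That leaves (B). Evaluating it on every row reproduces the table of h exactly.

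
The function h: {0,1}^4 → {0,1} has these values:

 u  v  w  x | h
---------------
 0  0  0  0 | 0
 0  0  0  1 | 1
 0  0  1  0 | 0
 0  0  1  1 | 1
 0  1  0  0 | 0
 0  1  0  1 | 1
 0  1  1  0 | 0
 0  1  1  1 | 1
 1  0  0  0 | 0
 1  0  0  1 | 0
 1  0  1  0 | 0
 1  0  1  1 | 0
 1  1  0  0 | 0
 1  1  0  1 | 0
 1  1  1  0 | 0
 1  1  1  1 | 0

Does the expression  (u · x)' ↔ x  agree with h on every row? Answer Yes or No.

Check the formula against h row by row:
  u=0, v=0, w=0, x=0: formula gives 0, h = 0 ✓
  u=0, v=0, w=0, x=1: formula gives 1, h = 1 ✓
  u=0, v=0, w=1, x=0: formula gives 0, h = 0 ✓
  u=0, v=0, w=1, x=1: formula gives 1, h = 1 ✓
  … (the remaining 12 rows also agree.)
All 16 rows match — the expression computes h exactly.

Yes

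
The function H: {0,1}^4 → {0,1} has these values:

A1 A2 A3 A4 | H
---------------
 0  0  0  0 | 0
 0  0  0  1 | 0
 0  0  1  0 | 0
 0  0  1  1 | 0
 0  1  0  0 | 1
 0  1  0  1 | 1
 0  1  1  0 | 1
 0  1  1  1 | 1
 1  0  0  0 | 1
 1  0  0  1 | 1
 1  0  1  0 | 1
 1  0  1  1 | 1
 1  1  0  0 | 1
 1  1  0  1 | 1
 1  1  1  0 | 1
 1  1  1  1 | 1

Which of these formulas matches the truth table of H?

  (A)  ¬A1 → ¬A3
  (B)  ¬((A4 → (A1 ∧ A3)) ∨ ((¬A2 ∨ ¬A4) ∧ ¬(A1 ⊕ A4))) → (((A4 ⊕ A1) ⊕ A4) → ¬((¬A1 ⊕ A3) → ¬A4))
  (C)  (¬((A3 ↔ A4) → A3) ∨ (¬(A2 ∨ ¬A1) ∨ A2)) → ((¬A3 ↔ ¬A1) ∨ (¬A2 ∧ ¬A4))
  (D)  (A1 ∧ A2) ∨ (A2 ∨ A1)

D

(A) disagrees with H on (0,0,0,0) (formula → 1, table → 0); rule it out.
(B) disagrees with H on (0,0,0,0) (formula → 1, table → 0); rule it out.
(C) disagrees with H on (0,0,0,0) (formula → 1, table → 0); rule it out.
Only (D) survives; checking it on all 16 rows confirms it matches H.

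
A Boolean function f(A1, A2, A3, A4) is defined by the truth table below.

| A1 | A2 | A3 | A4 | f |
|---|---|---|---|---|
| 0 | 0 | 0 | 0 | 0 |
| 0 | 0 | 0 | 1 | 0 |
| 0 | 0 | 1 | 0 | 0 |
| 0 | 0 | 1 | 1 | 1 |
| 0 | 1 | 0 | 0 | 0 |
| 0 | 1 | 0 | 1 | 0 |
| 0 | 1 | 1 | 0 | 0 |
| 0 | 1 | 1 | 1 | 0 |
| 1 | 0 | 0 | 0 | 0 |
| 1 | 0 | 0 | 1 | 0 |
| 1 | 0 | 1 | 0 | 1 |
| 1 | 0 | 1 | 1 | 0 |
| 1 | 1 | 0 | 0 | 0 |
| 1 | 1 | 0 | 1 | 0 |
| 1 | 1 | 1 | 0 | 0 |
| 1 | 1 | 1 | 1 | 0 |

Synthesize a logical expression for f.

f(A1, A2, A3, A4) = (((A1' · A2') · A3) · A4) + (((A1 · A2') · A3) · A4')

f=1 on 2 inputs: (0,0,1,1), (1,0,1,0). Reading each as a conjunction of literals (¬A1·¬A2·A3·A4, A1·¬A2·A3·¬A4) and taking the OR gives the canonical DNF.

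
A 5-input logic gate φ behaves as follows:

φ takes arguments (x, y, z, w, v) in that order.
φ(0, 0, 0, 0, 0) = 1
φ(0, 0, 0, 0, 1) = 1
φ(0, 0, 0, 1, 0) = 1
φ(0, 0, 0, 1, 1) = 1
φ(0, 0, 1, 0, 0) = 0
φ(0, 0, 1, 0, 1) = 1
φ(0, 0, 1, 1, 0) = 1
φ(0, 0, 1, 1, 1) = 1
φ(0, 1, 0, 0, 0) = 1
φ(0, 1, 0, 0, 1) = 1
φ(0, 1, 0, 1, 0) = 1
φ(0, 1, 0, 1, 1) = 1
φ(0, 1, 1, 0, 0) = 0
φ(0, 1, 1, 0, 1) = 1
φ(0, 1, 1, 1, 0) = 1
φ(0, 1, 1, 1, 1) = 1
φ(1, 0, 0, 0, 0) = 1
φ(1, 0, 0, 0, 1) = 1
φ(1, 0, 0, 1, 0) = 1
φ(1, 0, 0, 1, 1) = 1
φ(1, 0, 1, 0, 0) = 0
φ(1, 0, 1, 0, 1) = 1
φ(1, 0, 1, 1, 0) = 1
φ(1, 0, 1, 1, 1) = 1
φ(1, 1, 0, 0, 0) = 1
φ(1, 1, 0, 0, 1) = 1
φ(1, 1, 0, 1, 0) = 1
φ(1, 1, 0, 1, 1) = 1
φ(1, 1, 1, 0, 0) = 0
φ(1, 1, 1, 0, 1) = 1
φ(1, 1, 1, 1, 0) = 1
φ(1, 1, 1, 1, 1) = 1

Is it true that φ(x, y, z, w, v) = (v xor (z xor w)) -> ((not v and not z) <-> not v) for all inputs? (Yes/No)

Check the formula against φ row by row:
  x=0, y=0, z=0, w=0, v=0: formula gives 1, φ = 1 ✓
  x=0, y=0, z=0, w=0, v=1: formula gives 1, φ = 1 ✓
  x=0, y=0, z=0, w=1, v=0: formula gives 1, φ = 1 ✓
  x=0, y=0, z=0, w=1, v=1: formula gives 1, φ = 1 ✓
  … (the remaining 28 rows also agree.)
All 32 rows match — the expression computes φ exactly.

Yes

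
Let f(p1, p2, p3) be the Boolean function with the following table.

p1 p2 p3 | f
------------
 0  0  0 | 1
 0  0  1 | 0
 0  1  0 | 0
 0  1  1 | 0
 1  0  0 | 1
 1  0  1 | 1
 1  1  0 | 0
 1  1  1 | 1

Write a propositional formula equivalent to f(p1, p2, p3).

f(p1, p2, p3) = ((((¬p1 ∧ ¬p2) ∧ ¬p3) ∨ ((p1 ∧ ¬p2) ∧ ¬p3)) ∨ ((p1 ∧ ¬p2) ∧ p3)) ∨ ((p1 ∧ p2) ∧ p3)

f=1 on 4 inputs: (0,0,0), (1,0,0), (1,0,1), (1,1,1). Reading each as a conjunction of literals (¬p1·¬p2·¬p3, p1·¬p2·¬p3, p1·¬p2·p3, p1·p2·p3) and taking the OR gives the canonical DNF.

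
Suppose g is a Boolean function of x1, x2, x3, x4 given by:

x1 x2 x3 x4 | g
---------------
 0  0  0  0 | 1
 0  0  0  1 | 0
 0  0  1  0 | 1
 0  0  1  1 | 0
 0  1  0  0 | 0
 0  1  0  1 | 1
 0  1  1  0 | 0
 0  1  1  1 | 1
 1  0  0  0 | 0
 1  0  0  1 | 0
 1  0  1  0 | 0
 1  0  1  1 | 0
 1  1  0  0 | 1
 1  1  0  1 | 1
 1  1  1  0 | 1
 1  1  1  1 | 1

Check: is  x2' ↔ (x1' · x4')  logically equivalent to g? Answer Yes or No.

Check the formula against g row by row:
  x1=0, x2=0, x3=0, x4=0: formula gives 1, g = 1 ✓
  x1=0, x2=0, x3=0, x4=1: formula gives 0, g = 0 ✓
  x1=0, x2=0, x3=1, x4=0: formula gives 1, g = 1 ✓
  x1=0, x2=0, x3=1, x4=1: formula gives 0, g = 0 ✓
  … (the remaining 12 rows also agree.)
All 16 rows match — the expression computes g exactly.

Yes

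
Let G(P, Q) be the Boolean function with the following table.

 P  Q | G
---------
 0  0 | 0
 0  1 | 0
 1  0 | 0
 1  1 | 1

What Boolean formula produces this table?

The output is 1 only when every input is 1 — the AND of all inputs.

G(P, Q) = P AND Q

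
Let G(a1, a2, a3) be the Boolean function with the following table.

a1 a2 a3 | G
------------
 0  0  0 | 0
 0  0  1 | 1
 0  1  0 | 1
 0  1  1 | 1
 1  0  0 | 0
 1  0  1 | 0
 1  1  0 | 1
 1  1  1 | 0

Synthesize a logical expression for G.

G(a1, a2, a3) = ((((a1' · a2') · a3) + ((a1' · a2) · a3')) + ((a1' · a2) · a3)) + ((a1 · a2) · a3')

Collect the rows where G=1 — (0,0,1), (0,1,0), (0,1,1), (1,1,0) — and write one minterm per row: ¬a1·¬a2·a3, ¬a1·a2·¬a3, ¬a1·a2·a3, a1·a2·¬a3. Their union (logical OR) reproduces the table exactly.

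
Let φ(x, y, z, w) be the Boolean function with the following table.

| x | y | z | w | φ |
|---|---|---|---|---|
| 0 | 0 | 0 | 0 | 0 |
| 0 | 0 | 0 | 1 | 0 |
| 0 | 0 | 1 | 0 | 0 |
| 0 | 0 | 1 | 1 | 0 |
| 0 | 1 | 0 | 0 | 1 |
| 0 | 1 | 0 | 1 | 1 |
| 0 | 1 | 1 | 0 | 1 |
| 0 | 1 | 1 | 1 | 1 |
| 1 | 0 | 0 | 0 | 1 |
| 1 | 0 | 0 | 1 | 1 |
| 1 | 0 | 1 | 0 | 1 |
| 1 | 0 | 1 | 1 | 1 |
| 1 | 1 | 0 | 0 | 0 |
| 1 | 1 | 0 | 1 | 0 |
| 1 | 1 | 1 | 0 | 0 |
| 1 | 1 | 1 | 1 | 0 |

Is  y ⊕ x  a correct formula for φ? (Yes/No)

Check the formula against φ row by row:
  x=0, y=0, z=0, w=0: formula gives 0, φ = 0 ✓
  x=0, y=0, z=0, w=1: formula gives 0, φ = 0 ✓
  x=0, y=0, z=1, w=0: formula gives 0, φ = 0 ✓
  x=0, y=0, z=1, w=1: formula gives 0, φ = 0 ✓
  …and likewise for the remaining 12 rows.
Every row agrees, so the formula is equivalent.

Yes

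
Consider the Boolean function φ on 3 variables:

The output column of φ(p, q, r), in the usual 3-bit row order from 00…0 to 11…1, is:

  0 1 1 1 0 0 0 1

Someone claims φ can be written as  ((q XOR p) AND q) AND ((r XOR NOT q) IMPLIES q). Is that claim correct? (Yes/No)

Test each input against both φ and the formula:
  p=0, q=0, r=0: formula gives 0, φ = 0 ✓
  p=0, q=0, r=1: formula gives 0, but φ = 1 ✗
Row (0,0,1) is a counterexample, so the formula is not equivalent to φ.

No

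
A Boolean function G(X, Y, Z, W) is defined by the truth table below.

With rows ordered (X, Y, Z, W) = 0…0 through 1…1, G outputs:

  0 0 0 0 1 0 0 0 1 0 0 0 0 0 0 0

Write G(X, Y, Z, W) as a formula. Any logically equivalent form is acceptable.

The 1-rows are (0,1,0,0), (1,0,0,0). Each contributes one minterm — ¬X·Y·¬Z·¬W; X·¬Y·¬Z·¬W — and their disjunction is a sum-of-products form of G.

G(X, Y, Z, W) = (((¬X ∧ Y) ∧ ¬Z) ∧ ¬W) ∨ (((X ∧ ¬Y) ∧ ¬Z) ∧ ¬W)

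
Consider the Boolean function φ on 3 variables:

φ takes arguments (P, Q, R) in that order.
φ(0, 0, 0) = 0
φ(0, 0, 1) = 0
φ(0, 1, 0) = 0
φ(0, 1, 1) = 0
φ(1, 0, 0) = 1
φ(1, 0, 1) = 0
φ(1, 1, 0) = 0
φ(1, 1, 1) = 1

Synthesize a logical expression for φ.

φ(P, Q, R) = ((P AND NOT Q) AND NOT R) OR ((P AND Q) AND R)

Collect the rows where φ=1 — (1,0,0), (1,1,1) — and write one minterm per row: P·¬Q·¬R, P·Q·R. Their union (logical OR) reproduces the table exactly.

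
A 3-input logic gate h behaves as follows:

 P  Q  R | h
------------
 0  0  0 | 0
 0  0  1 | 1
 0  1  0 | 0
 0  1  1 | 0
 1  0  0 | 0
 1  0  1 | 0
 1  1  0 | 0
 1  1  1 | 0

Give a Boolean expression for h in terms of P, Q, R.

Only row (0,0,1) gives 1. That row's minterm ¬P·¬Q·R is h directly.

h(P, Q, R) = (NOT P AND NOT Q) AND R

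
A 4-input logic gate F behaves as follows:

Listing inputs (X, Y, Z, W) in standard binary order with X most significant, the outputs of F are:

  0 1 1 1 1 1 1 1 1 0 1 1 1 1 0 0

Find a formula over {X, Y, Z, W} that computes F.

F(X, Y, Z, W) = NOT ((((((NOT X AND NOT Y) AND NOT Z) AND NOT W) OR (((X AND NOT Y) AND NOT Z) AND W)) OR (((X AND Y) AND Z) AND NOT W)) OR (((X AND Y) AND Z) AND W))

There are just 4 zero rows: (0,0,0,0), (1,0,0,1), (1,1,1,0), (1,1,1,1). Their minterms are ¬X·¬Y·¬Z·¬W, X·¬Y·¬Z·W, X·Y·Z·¬W, X·Y·Z·W; the OR of those covers precisely the 0-outputs, and negating it yields F.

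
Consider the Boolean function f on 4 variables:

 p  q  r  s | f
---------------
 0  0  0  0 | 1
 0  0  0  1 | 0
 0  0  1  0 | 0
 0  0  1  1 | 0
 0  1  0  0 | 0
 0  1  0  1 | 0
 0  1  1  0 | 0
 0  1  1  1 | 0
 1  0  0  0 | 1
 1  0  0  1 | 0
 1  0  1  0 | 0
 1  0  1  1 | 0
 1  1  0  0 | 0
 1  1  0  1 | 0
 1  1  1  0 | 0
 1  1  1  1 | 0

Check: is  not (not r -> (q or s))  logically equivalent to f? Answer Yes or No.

Yes

Evaluate not (not r -> (q or s)) on each row and compare to f:
  p=0, q=0, r=0, s=0: formula gives 1, f = 1 ✓
  p=0, q=0, r=0, s=1: formula gives 0, f = 0 ✓
  p=0, q=0, r=1, s=0: formula gives 0, f = 0 ✓
  p=0, q=0, r=1, s=1: formula gives 0, f = 0 ✓
  … (the remaining 12 rows also agree.)
Every row agrees, so the formula is equivalent.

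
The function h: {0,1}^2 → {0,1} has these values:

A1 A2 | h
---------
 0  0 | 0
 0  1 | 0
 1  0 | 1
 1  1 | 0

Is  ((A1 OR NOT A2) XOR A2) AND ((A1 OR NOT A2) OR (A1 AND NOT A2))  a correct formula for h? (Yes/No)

No

Test each input against both h and the formula:
  A1=0, A2=0: formula gives 1, but h = 0 ✗
A single disagreement suffices: at (0,0) they differ, so the formula does not compute h.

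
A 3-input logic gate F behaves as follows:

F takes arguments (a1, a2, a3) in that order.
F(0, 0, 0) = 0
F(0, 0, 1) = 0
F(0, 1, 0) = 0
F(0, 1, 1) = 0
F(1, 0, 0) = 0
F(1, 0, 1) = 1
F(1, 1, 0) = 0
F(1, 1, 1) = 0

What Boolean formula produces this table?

F is 1 on exactly one input, (1,0,1), whose minterm is a1·¬a2·a3. So F is just that conjunction.

F(a1, a2, a3) = (a1 & ~a2) & a3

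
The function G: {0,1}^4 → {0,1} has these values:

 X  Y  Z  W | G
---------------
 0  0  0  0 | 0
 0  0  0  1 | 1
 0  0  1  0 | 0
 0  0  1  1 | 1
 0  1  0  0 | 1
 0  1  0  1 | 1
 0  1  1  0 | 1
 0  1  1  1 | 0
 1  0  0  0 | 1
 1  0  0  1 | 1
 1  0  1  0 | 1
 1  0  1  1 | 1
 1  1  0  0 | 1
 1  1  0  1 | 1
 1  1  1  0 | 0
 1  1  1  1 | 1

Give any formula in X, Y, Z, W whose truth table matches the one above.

The 0-rows are (0,0,0,0), (0,0,1,0), (0,1,1,1), (1,1,1,0). Take each as a conjunction (¬X·¬Y·¬Z·¬W, ¬X·¬Y·Z·¬W, ¬X·Y·Z·W, X·Y·Z·¬W), form their disjunction, and complement — that gives a formula that is 1 everywhere G is.

G(X, Y, Z, W) = not ((((((not X and not Y) and not Z) and not W) or (((not X and not Y) and Z) and not W)) or (((not X and Y) and Z) and W)) or (((X and Y) and Z) and not W))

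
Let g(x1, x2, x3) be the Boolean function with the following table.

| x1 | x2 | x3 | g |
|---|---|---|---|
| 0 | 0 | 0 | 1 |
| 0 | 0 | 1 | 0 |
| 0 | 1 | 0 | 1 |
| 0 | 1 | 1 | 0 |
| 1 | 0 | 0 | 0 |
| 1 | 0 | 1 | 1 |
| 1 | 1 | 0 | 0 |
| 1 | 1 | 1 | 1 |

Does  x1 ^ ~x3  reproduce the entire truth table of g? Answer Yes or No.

Evaluate x1 ^ ~x3 on each row and compare to g:
  x1=0, x2=0, x3=0: formula gives 1, g = 1 ✓
  x1=0, x2=0, x3=1: formula gives 0, g = 0 ✓
  x1=0, x2=1, x3=0: formula gives 1, g = 1 ✓
  x1=0, x2=1, x3=1: formula gives 0, g = 0 ✓
  x1=1, x2=0, x3=0: formula gives 0, g = 0 ✓
  … (the remaining 3 rows also agree.)
Every row agrees, so the formula is equivalent.

Yes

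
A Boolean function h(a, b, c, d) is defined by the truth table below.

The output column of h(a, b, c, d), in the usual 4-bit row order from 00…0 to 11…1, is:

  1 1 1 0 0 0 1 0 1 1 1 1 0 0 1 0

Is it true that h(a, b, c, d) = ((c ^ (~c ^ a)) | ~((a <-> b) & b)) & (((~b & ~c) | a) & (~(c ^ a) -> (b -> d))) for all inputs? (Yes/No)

Evaluate ((c ^ (~c ^ a)) | ~((a <-> b) & b)) & (((~b & ~c) | a) & (~(c ^ a) -> (b -> d))) on each row and compare to h:
  a=0, b=0, c=0, d=0: formula gives 1, h = 1 ✓
  a=0, b=0, c=0, d=1: formula gives 1, h = 1 ✓
  a=0, b=0, c=1, d=0: formula gives 0, but h = 1 ✗
A single disagreement suffices: at (0,0,1,0) they differ, so the formula does not compute h.

No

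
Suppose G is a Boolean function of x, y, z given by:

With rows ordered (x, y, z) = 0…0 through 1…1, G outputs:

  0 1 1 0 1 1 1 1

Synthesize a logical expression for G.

G is 0 on only 2 rows — (0,0,0), (0,1,1). Writing each as a minterm (¬x·¬y·¬z, ¬x·y·z) and OR-ing them characterizes exactly where G=0, so G is the negation of that disjunction.

G(x, y, z) = ¬(((¬x ∧ ¬y) ∧ ¬z) ∨ ((¬x ∧ y) ∧ z))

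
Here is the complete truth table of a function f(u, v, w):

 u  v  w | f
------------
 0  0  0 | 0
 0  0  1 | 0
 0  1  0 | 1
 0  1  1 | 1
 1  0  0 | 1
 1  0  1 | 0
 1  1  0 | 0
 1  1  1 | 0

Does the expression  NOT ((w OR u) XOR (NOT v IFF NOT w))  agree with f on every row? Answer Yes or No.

Evaluate NOT ((w OR u) XOR (NOT v IFF NOT w)) on each row and compare to f:
  u=0, v=0, w=0: formula gives 0, f = 0 ✓
  u=0, v=0, w=1: formula gives 0, f = 0 ✓
  u=0, v=1, w=0: formula gives 1, f = 1 ✓
  u=0, v=1, w=1: formula gives 1, f = 1 ✓
  u=1, v=0, w=0: formula gives 1, f = 1 ✓
  …
  u=1, v=1, w=1: formula gives 1, but f = 0 ✗
A single disagreement suffices: at (1,1,1) they differ, so the formula does not compute f.

No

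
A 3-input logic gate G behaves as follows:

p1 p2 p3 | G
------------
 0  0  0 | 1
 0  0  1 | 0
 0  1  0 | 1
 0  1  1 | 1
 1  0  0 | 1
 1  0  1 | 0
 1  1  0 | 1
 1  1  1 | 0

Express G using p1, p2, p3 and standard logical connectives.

G(p1, p2, p3) = ¬((((¬p1 ∧ ¬p2) ∧ p3) ∨ ((p1 ∧ ¬p2) ∧ p3)) ∨ ((p1 ∧ p2) ∧ p3))

The 0-rows are (0,0,1), (1,0,1), (1,1,1). Take each as a conjunction (¬p1·¬p2·p3, p1·¬p2·p3, p1·p2·p3), form their disjunction, and complement — that gives a formula that is 1 everywhere G is.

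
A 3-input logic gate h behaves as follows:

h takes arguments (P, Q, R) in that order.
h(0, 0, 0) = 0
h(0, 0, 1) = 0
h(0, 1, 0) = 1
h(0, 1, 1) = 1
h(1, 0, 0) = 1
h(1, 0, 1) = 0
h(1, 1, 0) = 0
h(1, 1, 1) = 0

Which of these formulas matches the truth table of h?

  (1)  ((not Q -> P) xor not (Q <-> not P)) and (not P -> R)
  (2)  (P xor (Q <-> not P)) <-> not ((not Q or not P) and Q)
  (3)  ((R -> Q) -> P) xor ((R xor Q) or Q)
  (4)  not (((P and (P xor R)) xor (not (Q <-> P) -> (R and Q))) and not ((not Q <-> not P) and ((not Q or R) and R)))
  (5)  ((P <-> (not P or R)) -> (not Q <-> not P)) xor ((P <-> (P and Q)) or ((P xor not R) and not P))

(1) fails at (0,0,1): the formula yields 1, h is 0.
(2) fails at (0,1,0): the formula yields 0, h is 1.
(4) fails at (0,0,1): the formula yields 1, h is 0.
(5) fails at (0,1,0): the formula yields 0, h is 1.
(3) is the remaining candidate, and it agrees with h on all 8 inputs.

3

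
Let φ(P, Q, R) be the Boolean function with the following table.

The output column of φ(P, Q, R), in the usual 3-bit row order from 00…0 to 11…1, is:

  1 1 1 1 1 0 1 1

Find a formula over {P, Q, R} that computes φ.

φ(P, Q, R) = ~((P & ~Q) & R)

φ is 0 on exactly one input, (1,0,1), whose minterm is P·¬Q·R. So φ is the negation of that single conjunction.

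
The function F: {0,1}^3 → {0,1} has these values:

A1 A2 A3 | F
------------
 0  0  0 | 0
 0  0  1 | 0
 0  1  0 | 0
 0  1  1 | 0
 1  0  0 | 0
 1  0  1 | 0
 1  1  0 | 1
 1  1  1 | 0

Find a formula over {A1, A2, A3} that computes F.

F is 1 on exactly one input, (1,1,0), whose minterm is A1·A2·¬A3. So F is just that conjunction.

F(A1, A2, A3) = (A1 and A2) and not A3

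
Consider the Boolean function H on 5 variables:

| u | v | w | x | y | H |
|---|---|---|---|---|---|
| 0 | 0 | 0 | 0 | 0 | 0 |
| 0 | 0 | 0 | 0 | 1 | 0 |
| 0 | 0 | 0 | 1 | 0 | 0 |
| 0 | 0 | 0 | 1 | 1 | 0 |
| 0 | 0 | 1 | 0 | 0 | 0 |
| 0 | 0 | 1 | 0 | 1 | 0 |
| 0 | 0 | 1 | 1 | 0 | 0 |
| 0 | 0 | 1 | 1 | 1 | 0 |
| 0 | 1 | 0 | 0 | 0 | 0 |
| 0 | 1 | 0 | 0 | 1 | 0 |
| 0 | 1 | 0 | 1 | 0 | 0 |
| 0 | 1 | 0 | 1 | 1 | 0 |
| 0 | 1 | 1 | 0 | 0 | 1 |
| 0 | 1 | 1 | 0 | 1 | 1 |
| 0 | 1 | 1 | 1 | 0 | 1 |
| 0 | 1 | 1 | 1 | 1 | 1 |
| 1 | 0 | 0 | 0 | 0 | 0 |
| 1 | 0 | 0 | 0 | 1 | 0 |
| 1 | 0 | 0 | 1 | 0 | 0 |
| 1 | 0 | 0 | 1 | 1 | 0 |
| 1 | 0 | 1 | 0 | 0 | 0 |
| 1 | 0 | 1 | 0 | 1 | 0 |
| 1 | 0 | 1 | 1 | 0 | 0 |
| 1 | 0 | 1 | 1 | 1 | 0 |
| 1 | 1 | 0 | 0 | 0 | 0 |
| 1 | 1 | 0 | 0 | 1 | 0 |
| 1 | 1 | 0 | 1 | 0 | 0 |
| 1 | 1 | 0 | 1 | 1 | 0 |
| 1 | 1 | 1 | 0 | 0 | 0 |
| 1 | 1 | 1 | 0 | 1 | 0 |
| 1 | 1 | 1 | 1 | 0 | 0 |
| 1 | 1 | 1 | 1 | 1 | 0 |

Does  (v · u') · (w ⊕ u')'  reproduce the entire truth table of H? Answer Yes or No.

Yes

Evaluate (v · u') · (w ⊕ u')' on each row and compare to H:
  u=0, v=0, w=0, x=0, y=0: formula gives 0, H = 0 ✓
  u=0, v=0, w=0, x=0, y=1: formula gives 0, H = 0 ✓
  u=0, v=0, w=0, x=1, y=0: formula gives 0, H = 0 ✓
  u=0, v=0, w=0, x=1, y=1: formula gives 0, H = 0 ✓
  …and likewise for the remaining 28 rows.
Every row agrees, so the formula is equivalent.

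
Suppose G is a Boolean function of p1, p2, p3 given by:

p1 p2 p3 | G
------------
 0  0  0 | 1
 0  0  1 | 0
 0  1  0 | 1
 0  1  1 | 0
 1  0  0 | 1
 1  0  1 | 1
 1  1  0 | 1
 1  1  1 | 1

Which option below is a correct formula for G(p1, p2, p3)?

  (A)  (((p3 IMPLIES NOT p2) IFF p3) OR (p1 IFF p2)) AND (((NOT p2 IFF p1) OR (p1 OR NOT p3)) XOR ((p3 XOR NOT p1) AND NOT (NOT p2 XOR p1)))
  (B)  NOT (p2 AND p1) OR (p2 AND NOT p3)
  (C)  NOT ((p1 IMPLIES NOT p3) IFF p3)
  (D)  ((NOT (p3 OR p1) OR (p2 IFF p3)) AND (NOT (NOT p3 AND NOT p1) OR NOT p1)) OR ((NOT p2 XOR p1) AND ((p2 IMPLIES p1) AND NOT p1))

(A) fails at (0,1,0): the formula yields 0, G is 1.
(B) fails at (0,0,1): the formula yields 1, G is 0.
(D) fails at (0,0,1): the formula yields 1, G is 0.
That leaves (C). Evaluating it on every row reproduces the table of G exactly.

C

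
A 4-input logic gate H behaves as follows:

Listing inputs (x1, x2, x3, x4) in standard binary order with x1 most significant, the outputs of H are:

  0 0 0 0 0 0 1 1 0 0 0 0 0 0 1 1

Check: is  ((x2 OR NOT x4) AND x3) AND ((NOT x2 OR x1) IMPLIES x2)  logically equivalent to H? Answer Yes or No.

Evaluate ((x2 OR NOT x4) AND x3) AND ((NOT x2 OR x1) IMPLIES x2) on each row and compare to H:
  x1=0, x2=0, x3=0, x4=0: formula gives 0, H = 0 ✓
  x1=0, x2=0, x3=0, x4=1: formula gives 0, H = 0 ✓
  x1=0, x2=0, x3=1, x4=0: formula gives 0, H = 0 ✓
  x1=0, x2=0, x3=1, x4=1: formula gives 0, H = 0 ✓
  …and likewise for the remaining 12 rows.
No disagreement on any input; they are logically equivalent.

Yes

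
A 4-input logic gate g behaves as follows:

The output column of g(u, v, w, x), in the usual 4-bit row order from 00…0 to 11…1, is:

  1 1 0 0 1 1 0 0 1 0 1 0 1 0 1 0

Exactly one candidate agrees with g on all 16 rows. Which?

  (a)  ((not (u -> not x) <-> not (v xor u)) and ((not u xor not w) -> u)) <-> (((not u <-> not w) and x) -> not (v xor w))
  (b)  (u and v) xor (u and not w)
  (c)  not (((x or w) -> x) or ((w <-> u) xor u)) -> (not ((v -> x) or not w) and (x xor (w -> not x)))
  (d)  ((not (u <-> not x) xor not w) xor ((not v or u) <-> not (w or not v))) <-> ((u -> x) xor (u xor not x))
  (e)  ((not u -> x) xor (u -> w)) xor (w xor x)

(a) disagrees with g on (0,0,0,0) (formula → 0, table → 1); rule it out.
(b) disagrees with g on (0,0,0,0) (formula → 0, table → 1); rule it out.
(c) disagrees with g on (0,0,1,1) (formula → 1, table → 0); rule it out.
(d) disagrees with g on (0,1,1,0) (formula → 1, table → 0); rule it out.
Only (e) survives; checking it on all 16 rows confirms it matches g.

e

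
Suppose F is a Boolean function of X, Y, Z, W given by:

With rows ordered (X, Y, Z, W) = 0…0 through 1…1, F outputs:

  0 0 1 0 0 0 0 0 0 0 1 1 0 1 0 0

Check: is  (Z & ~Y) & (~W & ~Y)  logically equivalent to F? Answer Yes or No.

Evaluate (Z & ~Y) & (~W & ~Y) on each row and compare to F:
  X=0, Y=0, Z=0, W=0: formula gives 0, F = 0 ✓
  X=0, Y=0, Z=0, W=1: formula gives 0, F = 0 ✓
  X=0, Y=0, Z=1, W=0: formula gives 1, F = 1 ✓
  X=0, Y=0, Z=1, W=1: formula gives 0, F = 0 ✓
  …
  X=1, Y=0, Z=1, W=1: formula gives 0, but F = 1 ✗
A single disagreement suffices: at (1,0,1,1) they differ, so the formula does not compute F.

No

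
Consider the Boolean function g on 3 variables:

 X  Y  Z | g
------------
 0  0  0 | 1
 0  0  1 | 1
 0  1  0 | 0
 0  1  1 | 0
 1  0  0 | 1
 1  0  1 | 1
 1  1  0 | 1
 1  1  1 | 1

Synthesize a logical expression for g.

g(X, Y, Z) = ¬(((¬X ∧ Y) ∧ ¬Z) ∨ ((¬X ∧ Y) ∧ Z))

g is 0 on only 2 rows — (0,1,0), (0,1,1). Writing each as a minterm (¬X·Y·¬Z, ¬X·Y·Z) and OR-ing them characterizes exactly where g=0, so g is the negation of that disjunction.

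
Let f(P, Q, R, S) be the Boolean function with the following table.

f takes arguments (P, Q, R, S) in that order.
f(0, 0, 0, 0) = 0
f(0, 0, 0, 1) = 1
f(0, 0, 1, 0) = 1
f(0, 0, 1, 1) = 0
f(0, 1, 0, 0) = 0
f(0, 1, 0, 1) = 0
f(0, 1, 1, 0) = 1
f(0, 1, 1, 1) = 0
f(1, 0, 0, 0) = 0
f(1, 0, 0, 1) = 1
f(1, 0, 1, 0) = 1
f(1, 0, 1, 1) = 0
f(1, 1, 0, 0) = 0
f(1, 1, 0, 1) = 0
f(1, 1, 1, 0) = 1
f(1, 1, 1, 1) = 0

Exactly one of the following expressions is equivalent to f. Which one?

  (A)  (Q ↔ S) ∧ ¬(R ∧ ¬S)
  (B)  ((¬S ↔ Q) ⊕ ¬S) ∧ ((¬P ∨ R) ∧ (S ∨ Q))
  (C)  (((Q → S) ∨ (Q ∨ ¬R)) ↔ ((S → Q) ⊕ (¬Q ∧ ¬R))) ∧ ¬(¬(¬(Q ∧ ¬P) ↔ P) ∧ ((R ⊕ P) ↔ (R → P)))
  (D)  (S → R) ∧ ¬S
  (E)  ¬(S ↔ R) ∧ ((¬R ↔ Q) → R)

(A) disagrees with f on (0,0,0,0) (formula → 1, table → 0); rule it out.
(B) disagrees with f on (0,0,1,0) (formula → 0, table → 1); rule it out.
(C) disagrees with f on (0,1,0,0) (formula → 1, table → 0); rule it out.
(D) disagrees with f on (0,0,0,0) (formula → 1, table → 0); rule it out.
That leaves (E). Evaluating it on every row reproduces the table of f exactly.

E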